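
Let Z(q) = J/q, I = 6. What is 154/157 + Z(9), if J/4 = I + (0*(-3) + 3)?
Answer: 782/157 ≈ 4.9809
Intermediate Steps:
J = 36 (J = 4*(6 + (0*(-3) + 3)) = 4*(6 + (0 + 3)) = 4*(6 + 3) = 4*9 = 36)
Z(q) = 36/q
154/157 + Z(9) = 154/157 + 36/9 = (1/157)*154 + 36*(1/9) = 154/157 + 4 = 782/157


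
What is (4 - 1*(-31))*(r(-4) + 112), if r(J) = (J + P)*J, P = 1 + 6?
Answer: 3500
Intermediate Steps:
P = 7
r(J) = J*(7 + J) (r(J) = (J + 7)*J = (7 + J)*J = J*(7 + J))
(4 - 1*(-31))*(r(-4) + 112) = (4 - 1*(-31))*(-4*(7 - 4) + 112) = (4 + 31)*(-4*3 + 112) = 35*(-12 + 112) = 35*100 = 3500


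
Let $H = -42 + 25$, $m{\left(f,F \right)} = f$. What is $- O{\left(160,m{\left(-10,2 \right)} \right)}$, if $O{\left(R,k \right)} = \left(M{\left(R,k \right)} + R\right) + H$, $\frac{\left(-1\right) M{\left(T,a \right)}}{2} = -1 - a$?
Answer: $-125$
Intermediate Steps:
$M{\left(T,a \right)} = 2 + 2 a$ ($M{\left(T,a \right)} = - 2 \left(-1 - a\right) = 2 + 2 a$)
$H = -17$
$O{\left(R,k \right)} = -15 + R + 2 k$ ($O{\left(R,k \right)} = \left(\left(2 + 2 k\right) + R\right) - 17 = \left(2 + R + 2 k\right) - 17 = -15 + R + 2 k$)
$- O{\left(160,m{\left(-10,2 \right)} \right)} = - (-15 + 160 + 2 \left(-10\right)) = - (-15 + 160 - 20) = \left(-1\right) 125 = -125$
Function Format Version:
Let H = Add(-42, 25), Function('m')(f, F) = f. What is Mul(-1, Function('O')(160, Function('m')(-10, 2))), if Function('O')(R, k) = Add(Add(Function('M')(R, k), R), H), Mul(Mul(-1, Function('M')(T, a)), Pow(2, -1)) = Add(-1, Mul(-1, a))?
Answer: -125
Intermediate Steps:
Function('M')(T, a) = Add(2, Mul(2, a)) (Function('M')(T, a) = Mul(-2, Add(-1, Mul(-1, a))) = Add(2, Mul(2, a)))
H = -17
Function('O')(R, k) = Add(-15, R, Mul(2, k)) (Function('O')(R, k) = Add(Add(Add(2, Mul(2, k)), R), -17) = Add(Add(2, R, Mul(2, k)), -17) = Add(-15, R, Mul(2, k)))
Mul(-1, Function('O')(160, Function('m')(-10, 2))) = Mul(-1, Add(-15, 160, Mul(2, -10))) = Mul(-1, Add(-15, 160, -20)) = Mul(-1, 125) = -125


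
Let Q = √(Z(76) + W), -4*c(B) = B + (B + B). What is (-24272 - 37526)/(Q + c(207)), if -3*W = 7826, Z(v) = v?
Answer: 460518696/1278491 + 988768*I*√22794/1278491 ≈ 360.21 + 116.76*I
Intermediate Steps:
c(B) = -3*B/4 (c(B) = -(B + (B + B))/4 = -(B + 2*B)/4 = -3*B/4)
W = -7826/3 (W = -⅓*7826 = -7826/3 ≈ -2608.7)
Q = I*√22794/3 (Q = √(76 - 7826/3) = √(-7598/3) = I*√22794/3 ≈ 50.326*I)
(-24272 - 37526)/(Q + c(207)) = (-24272 - 37526)/(I*√22794/3 - ¾*207) = -61798/(I*√22794/3 - 621/4) = -61798/(-621/4 + I*√22794/3)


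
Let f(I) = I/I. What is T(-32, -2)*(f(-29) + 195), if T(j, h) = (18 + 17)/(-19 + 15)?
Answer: -1715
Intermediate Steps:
f(I) = 1
T(j, h) = -35/4 (T(j, h) = 35/(-4) = 35*(-¼) = -35/4)
T(-32, -2)*(f(-29) + 195) = -35*(1 + 195)/4 = -35/4*196 = -1715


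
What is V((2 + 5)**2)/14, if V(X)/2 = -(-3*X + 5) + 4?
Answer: 146/7 ≈ 20.857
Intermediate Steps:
V(X) = -2 + 6*X (V(X) = 2*(-(-3*X + 5) + 4) = 2*(-(5 - 3*X) + 4) = 2*((-5 + 3*X) + 4) = 2*(-1 + 3*X) = -2 + 6*X)
V((2 + 5)**2)/14 = (-2 + 6*(2 + 5)**2)/14 = (-2 + 6*7**2)/14 = (-2 + 6*49)/14 = (-2 + 294)/14 = (1/14)*292 = 146/7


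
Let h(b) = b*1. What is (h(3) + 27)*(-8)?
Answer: -240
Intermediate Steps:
h(b) = b
(h(3) + 27)*(-8) = (3 + 27)*(-8) = 30*(-8) = -240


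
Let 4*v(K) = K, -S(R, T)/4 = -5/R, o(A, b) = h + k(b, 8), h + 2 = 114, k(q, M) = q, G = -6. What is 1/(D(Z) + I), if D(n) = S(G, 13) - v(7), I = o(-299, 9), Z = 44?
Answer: 12/1391 ≈ 0.0086269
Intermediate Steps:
h = 112 (h = -2 + 114 = 112)
o(A, b) = 112 + b
S(R, T) = 20/R (S(R, T) = -(-20)/R = 20/R)
v(K) = K/4
I = 121 (I = 112 + 9 = 121)
D(n) = -61/12 (D(n) = 20/(-6) - 7/4 = 20*(-⅙) - 1*7/4 = -10/3 - 7/4 = -61/12)
1/(D(Z) + I) = 1/(-61/12 + 121) = 1/(1391/12) = 12/1391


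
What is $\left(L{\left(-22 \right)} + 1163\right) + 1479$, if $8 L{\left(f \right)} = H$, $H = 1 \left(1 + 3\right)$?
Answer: $\frac{5285}{2} \approx 2642.5$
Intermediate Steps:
$H = 4$ ($H = 1 \cdot 4 = 4$)
$L{\left(f \right)} = \frac{1}{2}$ ($L{\left(f \right)} = \frac{1}{8} \cdot 4 = \frac{1}{2}$)
$\left(L{\left(-22 \right)} + 1163\right) + 1479 = \left(\frac{1}{2} + 1163\right) + 1479 = \frac{2327}{2} + 1479 = \frac{5285}{2}$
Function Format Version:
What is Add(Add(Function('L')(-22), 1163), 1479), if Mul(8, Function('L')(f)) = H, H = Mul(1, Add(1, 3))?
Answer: Rational(5285, 2) ≈ 2642.5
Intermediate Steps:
H = 4 (H = Mul(1, 4) = 4)
Function('L')(f) = Rational(1, 2) (Function('L')(f) = Mul(Rational(1, 8), 4) = Rational(1, 2))
Add(Add(Function('L')(-22), 1163), 1479) = Add(Add(Rational(1, 2), 1163), 1479) = Add(Rational(2327, 2), 1479) = Rational(5285, 2)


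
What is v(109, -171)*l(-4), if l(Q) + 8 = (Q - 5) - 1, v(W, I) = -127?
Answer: 2286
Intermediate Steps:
l(Q) = -14 + Q (l(Q) = -8 + ((Q - 5) - 1) = -8 + ((-5 + Q) - 1) = -8 + (-6 + Q) = -14 + Q)
v(109, -171)*l(-4) = -127*(-14 - 4) = -127*(-18) = 2286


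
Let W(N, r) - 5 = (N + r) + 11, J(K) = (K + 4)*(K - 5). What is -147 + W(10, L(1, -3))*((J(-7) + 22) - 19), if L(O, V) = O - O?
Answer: 867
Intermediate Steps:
J(K) = (-5 + K)*(4 + K) (J(K) = (4 + K)*(-5 + K) = (-5 + K)*(4 + K))
L(O, V) = 0
W(N, r) = 16 + N + r (W(N, r) = 5 + ((N + r) + 11) = 5 + (11 + N + r) = 16 + N + r)
-147 + W(10, L(1, -3))*((J(-7) + 22) - 19) = -147 + (16 + 10 + 0)*(((-20 + (-7)**2 - 1*(-7)) + 22) - 19) = -147 + 26*(((-20 + 49 + 7) + 22) - 19) = -147 + 26*((36 + 22) - 19) = -147 + 26*(58 - 19) = -147 + 26*39 = -147 + 1014 = 867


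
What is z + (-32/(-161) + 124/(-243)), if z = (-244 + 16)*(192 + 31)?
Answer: -1989182000/39123 ≈ -50844.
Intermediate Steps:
z = -50844 (z = -228*223 = -50844)
z + (-32/(-161) + 124/(-243)) = -50844 + (-32/(-161) + 124/(-243)) = -50844 + (-32*(-1/161) + 124*(-1/243)) = -50844 + (32/161 - 124/243) = -50844 - 12188/39123 = -1989182000/39123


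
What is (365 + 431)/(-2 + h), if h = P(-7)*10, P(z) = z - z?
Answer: -398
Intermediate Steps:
P(z) = 0
h = 0 (h = 0*10 = 0)
(365 + 431)/(-2 + h) = (365 + 431)/(-2 + 0) = 796/(-2) = 796*(-½) = -398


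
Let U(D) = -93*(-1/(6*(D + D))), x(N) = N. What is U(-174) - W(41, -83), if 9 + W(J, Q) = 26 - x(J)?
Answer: 16673/696 ≈ 23.955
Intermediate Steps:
W(J, Q) = 17 - J (W(J, Q) = -9 + (26 - J) = 17 - J)
U(D) = 31/(4*D) (U(D) = -93*(-1/(12*D)) = -(-31)/(4*D) = 31/(4*D))
U(-174) - W(41, -83) = (31/4)/(-174) - (17 - 1*41) = (31/4)*(-1/174) - (17 - 41) = -31/696 - 1*(-24) = -31/696 + 24 = 16673/696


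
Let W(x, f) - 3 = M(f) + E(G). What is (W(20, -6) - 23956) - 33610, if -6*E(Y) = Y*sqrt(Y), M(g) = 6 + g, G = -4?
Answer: -57563 + 4*I/3 ≈ -57563.0 + 1.3333*I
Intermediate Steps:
E(Y) = -Y**(3/2)/6 (E(Y) = -Y*sqrt(Y)/6 = -Y**(3/2)/6)
W(x, f) = 9 + f + 4*I/3 (W(x, f) = 3 + ((6 + f) - (-4)*I/3) = 3 + ((6 + f) + 4*I/3) = 3 + (6 + f + 4*I/3) = 9 + f + 4*I/3)
(W(20, -6) - 23956) - 33610 = ((9 - 6 + 4*I/3) - 23956) - 33610 = ((3 + 4*I/3) - 23956) - 33610 = (-23953 + 4*I/3) - 33610 = -57563 + 4*I/3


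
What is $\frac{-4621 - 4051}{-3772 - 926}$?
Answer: $\frac{4336}{2349} \approx 1.8459$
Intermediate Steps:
$\frac{-4621 - 4051}{-3772 - 926} = - \frac{8672}{-3772 + \left(-1125 + 199\right)} = - \frac{8672}{-3772 - 926} = - \frac{8672}{-4698} = \left(-8672\right) \left(- \frac{1}{4698}\right) = \frac{4336}{2349}$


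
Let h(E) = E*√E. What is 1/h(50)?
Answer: √2/500 ≈ 0.0028284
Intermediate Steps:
h(E) = E^(3/2)
1/h(50) = 1/(50^(3/2)) = 1/(250*√2) = √2/500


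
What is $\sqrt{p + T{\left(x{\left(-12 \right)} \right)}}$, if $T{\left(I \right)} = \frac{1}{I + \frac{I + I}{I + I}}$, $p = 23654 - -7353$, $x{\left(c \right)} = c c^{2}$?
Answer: $\frac{4 \sqrt{5779954686}}{1727} \approx 176.09$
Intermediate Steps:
$x{\left(c \right)} = c^{3}$
$p = 31007$ ($p = 23654 + 7353 = 31007$)
$T{\left(I \right)} = \frac{1}{1 + I}$ ($T{\left(I \right)} = \frac{1}{I + \frac{2 I}{2 I}} = \frac{1}{I + 2 I \frac{1}{2 I}} = \frac{1}{I + 1} = \frac{1}{1 + I}$)
$\sqrt{p + T{\left(x{\left(-12 \right)} \right)}} = \sqrt{31007 + \frac{1}{1 + \left(-12\right)^{3}}} = \sqrt{31007 + \frac{1}{1 - 1728}} = \sqrt{31007 + \frac{1}{-1727}} = \sqrt{31007 - \frac{1}{1727}} = \sqrt{\frac{53549088}{1727}} = \frac{4 \sqrt{5779954686}}{1727}$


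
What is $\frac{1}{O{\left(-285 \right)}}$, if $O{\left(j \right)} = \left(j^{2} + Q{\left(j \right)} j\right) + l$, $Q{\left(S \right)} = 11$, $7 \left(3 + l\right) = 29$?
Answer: $\frac{7}{546638} \approx 1.2806 \cdot 10^{-5}$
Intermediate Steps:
$l = \frac{8}{7}$ ($l = -3 + \frac{1}{7} \cdot 29 = -3 + \frac{29}{7} = \frac{8}{7} \approx 1.1429$)
$O{\left(j \right)} = \frac{8}{7} + j^{2} + 11 j$ ($O{\left(j \right)} = \left(j^{2} + 11 j\right) + \frac{8}{7} = \frac{8}{7} + j^{2} + 11 j$)
$\frac{1}{O{\left(-285 \right)}} = \frac{1}{\frac{8}{7} + \left(-285\right)^{2} + 11 \left(-285\right)} = \frac{1}{\frac{8}{7} + 81225 - 3135} = \frac{1}{\frac{546638}{7}} = \frac{7}{546638}$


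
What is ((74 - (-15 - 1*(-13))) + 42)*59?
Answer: 6962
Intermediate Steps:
((74 - (-15 - 1*(-13))) + 42)*59 = ((74 - (-15 + 13)) + 42)*59 = ((74 - 1*(-2)) + 42)*59 = ((74 + 2) + 42)*59 = (76 + 42)*59 = 118*59 = 6962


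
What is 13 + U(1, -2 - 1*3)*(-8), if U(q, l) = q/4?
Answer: 11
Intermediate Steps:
U(q, l) = q/4 (U(q, l) = q*(¼) = q/4)
13 + U(1, -2 - 1*3)*(-8) = 13 + ((¼)*1)*(-8) = 13 + (¼)*(-8) = 13 - 2 = 11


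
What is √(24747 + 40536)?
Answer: √65283 ≈ 255.51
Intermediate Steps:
√(24747 + 40536) = √65283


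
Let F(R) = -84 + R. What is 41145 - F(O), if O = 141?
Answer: 41088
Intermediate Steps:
41145 - F(O) = 41145 - (-84 + 141) = 41145 - 1*57 = 41145 - 57 = 41088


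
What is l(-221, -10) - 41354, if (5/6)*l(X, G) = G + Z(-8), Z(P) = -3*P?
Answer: -206686/5 ≈ -41337.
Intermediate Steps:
l(X, G) = 144/5 + 6*G/5 (l(X, G) = 6*(G - 3*(-8))/5 = 6*(G + 24)/5 = 6*(24 + G)/5 = 144/5 + 6*G/5)
l(-221, -10) - 41354 = (144/5 + (6/5)*(-10)) - 41354 = (144/5 - 12) - 41354 = 84/5 - 41354 = -206686/5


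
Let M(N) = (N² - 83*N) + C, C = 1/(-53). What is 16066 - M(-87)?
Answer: 67629/53 ≈ 1276.0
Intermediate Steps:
C = -1/53 ≈ -0.018868
M(N) = -1/53 + N² - 83*N (M(N) = (N² - 83*N) - 1/53 = -1/53 + N² - 83*N)
16066 - M(-87) = 16066 - (-1/53 + (-87)² - 83*(-87)) = 16066 - (-1/53 + 7569 + 7221) = 16066 - 1*783869/53 = 16066 - 783869/53 = 67629/53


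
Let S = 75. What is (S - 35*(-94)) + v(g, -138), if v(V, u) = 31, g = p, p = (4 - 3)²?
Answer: 3396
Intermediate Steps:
p = 1 (p = 1² = 1)
g = 1
(S - 35*(-94)) + v(g, -138) = (75 - 35*(-94)) + 31 = (75 + 3290) + 31 = 3365 + 31 = 3396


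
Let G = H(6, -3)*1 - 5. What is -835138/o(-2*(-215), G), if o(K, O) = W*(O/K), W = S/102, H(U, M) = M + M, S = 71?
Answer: 36629152680/781 ≈ 4.6900e+7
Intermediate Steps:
H(U, M) = 2*M
W = 71/102 ≈ 0.69608
G = -11 (G = (2*(-3))*1 - 5 = -6*1 - 5 = -6 - 5 = -11)
o(K, O) = 71*O/(102*K) (o(K, O) = 71*(O/K)/102 = 71*O/(102*K))
-835138/o(-2*(-215), G) = -835138/((71/102)*(-11)/(-2*(-215))) = -835138/((71/102)*(-11)/430) = -835138/((71/102)*(-11)*(1/430)) = -835138/(-781/43860) = -835138*(-43860/781) = 36629152680/781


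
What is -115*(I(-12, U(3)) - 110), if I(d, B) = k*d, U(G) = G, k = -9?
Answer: 230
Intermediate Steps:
I(d, B) = -9*d
-115*(I(-12, U(3)) - 110) = -115*(-9*(-12) - 110) = -115*(108 - 110) = -115*(-2) = 230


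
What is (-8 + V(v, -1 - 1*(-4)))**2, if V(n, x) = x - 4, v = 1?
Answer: 81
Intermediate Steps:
V(n, x) = -4 + x
(-8 + V(v, -1 - 1*(-4)))**2 = (-8 + (-4 + (-1 - 1*(-4))))**2 = (-8 + (-4 + (-1 + 4)))**2 = (-8 + (-4 + 3))**2 = (-8 - 1)**2 = (-9)**2 = 81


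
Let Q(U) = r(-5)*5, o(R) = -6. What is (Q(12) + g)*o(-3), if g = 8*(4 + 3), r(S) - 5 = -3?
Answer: -396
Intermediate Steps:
r(S) = 2 (r(S) = 5 - 3 = 2)
Q(U) = 10 (Q(U) = 2*5 = 10)
g = 56 (g = 8*7 = 56)
(Q(12) + g)*o(-3) = (10 + 56)*(-6) = 66*(-6) = -396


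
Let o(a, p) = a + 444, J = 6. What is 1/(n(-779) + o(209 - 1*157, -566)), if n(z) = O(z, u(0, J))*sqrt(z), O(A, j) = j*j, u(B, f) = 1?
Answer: 496/246795 - I*sqrt(779)/246795 ≈ 0.0020098 - 0.00011309*I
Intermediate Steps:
o(a, p) = 444 + a
O(A, j) = j**2
n(z) = sqrt(z) (n(z) = 1**2*sqrt(z) = 1*sqrt(z) = sqrt(z))
1/(n(-779) + o(209 - 1*157, -566)) = 1/(sqrt(-779) + (444 + (209 - 1*157))) = 1/(I*sqrt(779) + (444 + (209 - 157))) = 1/(I*sqrt(779) + (444 + 52)) = 1/(I*sqrt(779) + 496) = 1/(496 + I*sqrt(779))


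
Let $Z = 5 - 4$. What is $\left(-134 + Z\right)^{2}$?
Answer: $17689$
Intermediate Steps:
$Z = 1$ ($Z = 5 - 4 = 1$)
$\left(-134 + Z\right)^{2} = \left(-134 + 1\right)^{2} = \left(-133\right)^{2} = 17689$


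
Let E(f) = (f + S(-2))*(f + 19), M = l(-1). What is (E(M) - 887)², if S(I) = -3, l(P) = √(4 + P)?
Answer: 886249 - 30112*√3 ≈ 8.3409e+5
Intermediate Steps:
M = √3 (M = √(4 - 1) = √3 ≈ 1.7320)
E(f) = (-3 + f)*(19 + f) (E(f) = (f - 3)*(f + 19) = (-3 + f)*(19 + f))
(E(M) - 887)² = ((-57 + (√3)² + 16*√3) - 887)² = ((-57 + 3 + 16*√3) - 887)² = ((-54 + 16*√3) - 887)² = (-941 + 16*√3)²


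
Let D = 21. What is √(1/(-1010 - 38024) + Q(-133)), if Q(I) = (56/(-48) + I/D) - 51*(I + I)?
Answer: 2*√1291153204787/19517 ≈ 116.44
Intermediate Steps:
Q(I) = -7/6 - 2141*I/21 (Q(I) = (56/(-48) + I/21) - 51*(I + I) = (56*(-1/48) + I*(1/21)) - 102*I = (-7/6 + I/21) - 102*I = -7/6 - 2141*I/21)
√(1/(-1010 - 38024) + Q(-133)) = √(1/(-1010 - 38024) + (-7/6 - 2141/21*(-133))) = √(1/(-39034) + (-7/6 + 40679/3)) = √(-1/39034 + 27117/2) = √(264621244/19517) = 2*√1291153204787/19517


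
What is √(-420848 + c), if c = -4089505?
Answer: I*√4510353 ≈ 2123.8*I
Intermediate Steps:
√(-420848 + c) = √(-420848 - 4089505) = √(-4510353) = I*√4510353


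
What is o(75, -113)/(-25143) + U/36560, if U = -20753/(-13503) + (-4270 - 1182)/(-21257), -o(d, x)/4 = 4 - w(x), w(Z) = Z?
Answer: 56598907618093/3032747616062640 ≈ 0.018663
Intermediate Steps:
o(d, x) = -16 + 4*x (o(d, x) = -4*(4 - x) = -16 + 4*x)
U = 17750513/9897699 (U = -20753*(-1/13503) - 5452*(-1/21257) = 20753/13503 + 188/733 = 17750513/9897699 ≈ 1.7934)
o(75, -113)/(-25143) + U/36560 = (-16 + 4*(-113))/(-25143) + (17750513/9897699)/36560 = (-16 - 452)*(-1/25143) + (17750513/9897699)*(1/36560) = -468*(-1/25143) + 17750513/361859875440 = 156/8381 + 17750513/361859875440 = 56598907618093/3032747616062640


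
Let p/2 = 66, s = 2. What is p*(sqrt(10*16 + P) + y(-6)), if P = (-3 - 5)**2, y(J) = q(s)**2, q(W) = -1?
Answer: 132 + 528*sqrt(14) ≈ 2107.6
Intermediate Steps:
p = 132 (p = 2*66 = 132)
y(J) = 1 (y(J) = (-1)**2 = 1)
P = 64 (P = (-8)**2 = 64)
p*(sqrt(10*16 + P) + y(-6)) = 132*(sqrt(10*16 + 64) + 1) = 132*(sqrt(160 + 64) + 1) = 132*(sqrt(224) + 1) = 132*(4*sqrt(14) + 1) = 132*(1 + 4*sqrt(14)) = 132 + 528*sqrt(14)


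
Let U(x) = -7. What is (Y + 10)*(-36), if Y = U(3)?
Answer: -108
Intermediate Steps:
Y = -7
(Y + 10)*(-36) = (-7 + 10)*(-36) = 3*(-36) = -108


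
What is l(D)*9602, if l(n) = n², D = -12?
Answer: 1382688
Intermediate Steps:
l(D)*9602 = (-12)²*9602 = 144*9602 = 1382688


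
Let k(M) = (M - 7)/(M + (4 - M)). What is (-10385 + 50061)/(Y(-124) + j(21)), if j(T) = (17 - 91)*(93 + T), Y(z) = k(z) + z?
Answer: -158704/34371 ≈ -4.6174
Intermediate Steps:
k(M) = -7/4 + M/4 (k(M) = (-7 + M)/4 = (-7 + M)*(¼) = -7/4 + M/4)
Y(z) = -7/4 + 5*z/4 (Y(z) = (-7/4 + z/4) + z = -7/4 + 5*z/4)
j(T) = -6882 - 74*T (j(T) = -74*(93 + T) = -6882 - 74*T)
(-10385 + 50061)/(Y(-124) + j(21)) = (-10385 + 50061)/((-7/4 + (5/4)*(-124)) + (-6882 - 74*21)) = 39676/((-7/4 - 155) + (-6882 - 1554)) = 39676/(-627/4 - 8436) = 39676/(-34371/4) = 39676*(-4/34371) = -158704/34371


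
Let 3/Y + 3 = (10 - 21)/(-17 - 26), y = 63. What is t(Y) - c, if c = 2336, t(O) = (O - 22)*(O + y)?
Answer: -52432589/13924 ≈ -3765.6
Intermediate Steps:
Y = -129/118 (Y = 3/(-3 + (10 - 21)/(-17 - 26)) = 3/(-3 - 11/(-43)) = 3/(-3 - 11*(-1/43)) = 3/(-3 + 11/43) = 3/(-118/43) = 3*(-43/118) = -129/118 ≈ -1.0932)
t(O) = (-22 + O)*(63 + O) (t(O) = (O - 22)*(O + 63) = (-22 + O)*(63 + O))
t(Y) - c = (-1386 + (-129/118)**2 + 41*(-129/118)) - 1*2336 = (-1386 + 16641/13924 - 5289/118) - 2336 = -19906125/13924 - 2336 = -52432589/13924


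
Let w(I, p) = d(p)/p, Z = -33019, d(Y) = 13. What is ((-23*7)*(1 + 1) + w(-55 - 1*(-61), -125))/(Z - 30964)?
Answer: 40263/7997875 ≈ 0.0050342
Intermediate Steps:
w(I, p) = 13/p
((-23*7)*(1 + 1) + w(-55 - 1*(-61), -125))/(Z - 30964) = ((-23*7)*(1 + 1) + 13/(-125))/(-33019 - 30964) = (-161*2 + 13*(-1/125))/(-63983) = (-322 - 13/125)*(-1/63983) = -40263/125*(-1/63983) = 40263/7997875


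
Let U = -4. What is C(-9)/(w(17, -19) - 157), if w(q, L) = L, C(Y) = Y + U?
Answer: 13/176 ≈ 0.073864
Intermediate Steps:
C(Y) = -4 + Y (C(Y) = Y - 4 = -4 + Y)
C(-9)/(w(17, -19) - 157) = (-4 - 9)/(-19 - 157) = -13/(-176) = -1/176*(-13) = 13/176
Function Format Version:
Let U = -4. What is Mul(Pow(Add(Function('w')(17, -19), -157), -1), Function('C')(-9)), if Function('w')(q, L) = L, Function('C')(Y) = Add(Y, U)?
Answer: Rational(13, 176) ≈ 0.073864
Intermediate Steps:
Function('C')(Y) = Add(-4, Y) (Function('C')(Y) = Add(Y, -4) = Add(-4, Y))
Mul(Pow(Add(Function('w')(17, -19), -157), -1), Function('C')(-9)) = Mul(Pow(Add(-19, -157), -1), Add(-4, -9)) = Mul(Pow(-176, -1), -13) = Mul(Rational(-1, 176), -13) = Rational(13, 176)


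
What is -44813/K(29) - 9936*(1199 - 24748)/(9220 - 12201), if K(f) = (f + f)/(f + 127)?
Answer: -17205332190/86449 ≈ -1.9902e+5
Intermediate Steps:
K(f) = 2*f/(127 + f) (K(f) = (2*f)/(127 + f) = 2*f/(127 + f))
-44813/K(29) - 9936*(1199 - 24748)/(9220 - 12201) = -44813/(2*29/(127 + 29)) - 9936*(1199 - 24748)/(9220 - 12201) = -44813/(2*29/156) - 9936/((-2981/(-23549))) = -44813/(2*29*(1/156)) - 9936/((-2981*(-1/23549))) = -44813/29/78 - 9936/2981/23549 = -44813*78/29 - 9936*23549/2981 = -3495414/29 - 233982864/2981 = -17205332190/86449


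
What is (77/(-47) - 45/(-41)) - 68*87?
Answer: -11401174/1927 ≈ -5916.5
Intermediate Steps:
(77/(-47) - 45/(-41)) - 68*87 = (77*(-1/47) - 45*(-1/41)) - 5916 = (-77/47 + 45/41) - 5916 = -1042/1927 - 5916 = -11401174/1927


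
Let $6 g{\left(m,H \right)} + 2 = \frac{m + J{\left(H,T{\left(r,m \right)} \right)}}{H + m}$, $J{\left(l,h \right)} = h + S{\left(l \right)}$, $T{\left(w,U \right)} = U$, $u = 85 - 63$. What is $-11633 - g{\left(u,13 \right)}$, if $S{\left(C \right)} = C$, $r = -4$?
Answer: $- \frac{2442917}{210} \approx -11633.0$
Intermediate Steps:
$u = 22$
$J{\left(l,h \right)} = h + l$
$g{\left(m,H \right)} = - \frac{1}{3} + \frac{H + 2 m}{6 \left(H + m\right)}$ ($g{\left(m,H \right)} = - \frac{1}{3} + \frac{\left(m + \left(m + H\right)\right) \frac{1}{H + m}}{6} = - \frac{1}{3} + \frac{\left(m + \left(H + m\right)\right) \frac{1}{H + m}}{6} = - \frac{1}{3} + \frac{\left(H + 2 m\right) \frac{1}{H + m}}{6} = - \frac{1}{3} + \frac{\frac{1}{H + m} \left(H + 2 m\right)}{6} = - \frac{1}{3} + \frac{H + 2 m}{6 \left(H + m\right)}$)
$-11633 - g{\left(u,13 \right)} = -11633 - \left(-1\right) 13 \frac{1}{6 \cdot 13 + 6 \cdot 22} = -11633 - \left(-1\right) 13 \frac{1}{78 + 132} = -11633 - \left(-1\right) 13 \cdot \frac{1}{210} = -11633 - - \frac{13}{210} = -11633 + \frac{13}{210} = - \frac{2442917}{210}$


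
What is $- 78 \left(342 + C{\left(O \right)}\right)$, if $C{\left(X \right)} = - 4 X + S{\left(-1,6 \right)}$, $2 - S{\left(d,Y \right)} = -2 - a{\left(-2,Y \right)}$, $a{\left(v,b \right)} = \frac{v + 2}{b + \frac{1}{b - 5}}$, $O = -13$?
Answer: $-31044$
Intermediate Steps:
$a{\left(v,b \right)} = \frac{2 + v}{b + \frac{1}{-5 + b}}$
$S{\left(d,Y \right)} = 4$ ($S{\left(d,Y \right)} = 2 - \left(-2 - \frac{-10 - -10 + 2 Y + Y \left(-2\right)}{1 + Y^{2} - 5 Y}\right) = 2 - \left(-2 - \frac{-10 + 10 + 2 Y - 2 Y}{1 + Y^{2} - 5 Y}\right) = 2 - \left(-2 - \frac{1}{1 + Y^{2} - 5 Y} 0\right) = 2 - \left(-2 - 0\right) = 2 - \left(-2 + 0\right) = 2 - -2 = 2 + 2 = 4$)
$C{\left(X \right)} = 4 - 4 X$ ($C{\left(X \right)} = - 4 X + 4 = 4 - 4 X$)
$- 78 \left(342 + C{\left(O \right)}\right) = - 78 \left(342 + \left(4 - -52\right)\right) = - 78 \left(342 + \left(4 + 52\right)\right) = - 78 \left(342 + 56\right) = \left(-78\right) 398 = -31044$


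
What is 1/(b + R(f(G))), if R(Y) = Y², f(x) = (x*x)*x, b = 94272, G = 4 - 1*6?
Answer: 1/94336 ≈ 1.0600e-5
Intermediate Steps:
G = -2 (G = 4 - 6 = -2)
f(x) = x³ (f(x) = x²*x = x³)
1/(b + R(f(G))) = 1/(94272 + ((-2)³)²) = 1/(94272 + (-8)²) = 1/(94272 + 64) = 1/94336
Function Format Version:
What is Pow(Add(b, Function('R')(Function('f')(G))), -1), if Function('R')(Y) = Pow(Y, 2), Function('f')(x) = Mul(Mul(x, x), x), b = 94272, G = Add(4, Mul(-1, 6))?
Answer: Rational(1, 94336) ≈ 1.0600e-5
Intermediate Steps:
G = -2 (G = Add(4, -6) = -2)
Function('f')(x) = Pow(x, 3) (Function('f')(x) = Mul(Pow(x, 2), x) = Pow(x, 3))
Pow(Add(b, Function('R')(Function('f')(G))), -1) = Pow(Add(94272, Pow(Pow(-2, 3), 2)), -1) = Pow(Add(94272, Pow(-8, 2)), -1) = Pow(Add(94272, 64), -1) = Pow(94336, -1) = Rational(1, 94336)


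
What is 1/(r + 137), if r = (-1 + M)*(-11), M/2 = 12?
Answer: -1/116 ≈ -0.0086207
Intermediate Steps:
M = 24 (M = 2*12 = 24)
r = -253 (r = (-1 + 24)*(-11) = 23*(-11) = -253)
1/(r + 137) = 1/(-253 + 137) = 1/(-116) = -1/116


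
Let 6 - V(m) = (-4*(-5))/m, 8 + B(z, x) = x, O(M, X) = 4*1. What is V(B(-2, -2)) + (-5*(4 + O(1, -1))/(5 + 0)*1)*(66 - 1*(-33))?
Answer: -784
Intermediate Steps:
O(M, X) = 4
B(z, x) = -8 + x
V(m) = 6 - 20/m (V(m) = 6 - (-4*(-5))/m = 6 - 20/m)
V(B(-2, -2)) + (-5*(4 + O(1, -1))/(5 + 0)*1)*(66 - 1*(-33)) = (6 - 20/(-8 - 2)) + (-5*(4 + 4)/(5 + 0)*1)*(66 - 1*(-33)) = (6 - 20/(-10)) + (-40/5*1)*(66 + 33) = (6 - 20*(-1/10)) + (-40/5*1)*99 = (6 + 2) + (-5*8/5*1)*99 = 8 - 8*1*99 = 8 - 8*99 = 8 - 792 = -784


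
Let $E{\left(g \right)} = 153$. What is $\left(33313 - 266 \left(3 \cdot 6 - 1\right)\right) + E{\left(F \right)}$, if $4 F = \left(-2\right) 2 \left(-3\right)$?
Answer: $28944$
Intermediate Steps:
$F = 3$ ($F = \frac{\left(-2\right) 2 \left(-3\right)}{4} = \frac{\left(-4\right) \left(-3\right)}{4} = \frac{1}{4} \cdot 12 = 3$)
$\left(33313 - 266 \left(3 \cdot 6 - 1\right)\right) + E{\left(F \right)} = \left(33313 - 266 \left(3 \cdot 6 - 1\right)\right) + 153 = \left(33313 - 266 \left(18 - 1\right)\right) + 153 = \left(33313 - 4522\right) + 153 = 28791 + 153 = 28944$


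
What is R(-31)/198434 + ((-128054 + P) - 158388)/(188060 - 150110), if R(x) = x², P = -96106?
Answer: -12645676647/1255095050 ≈ -10.075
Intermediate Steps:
R(-31)/198434 + ((-128054 + P) - 158388)/(188060 - 150110) = (-31)²/198434 + ((-128054 - 96106) - 158388)/(188060 - 150110) = 961*(1/198434) + (-224160 - 158388)/37950 = 961/198434 - 382548*1/37950 = 961/198434 - 63758/6325 = -12645676647/1255095050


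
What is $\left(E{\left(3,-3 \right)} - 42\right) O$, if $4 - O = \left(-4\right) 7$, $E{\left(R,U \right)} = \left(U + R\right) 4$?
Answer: $-1344$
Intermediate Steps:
$E{\left(R,U \right)} = 4 R + 4 U$ ($E{\left(R,U \right)} = \left(R + U\right) 4 = 4 R + 4 U$)
$O = 32$ ($O = 4 - \left(-4\right) 7 = 4 - -28 = 4 + 28 = 32$)
$\left(E{\left(3,-3 \right)} - 42\right) O = \left(\left(4 \cdot 3 + 4 \left(-3\right)\right) - 42\right) 32 = \left(\left(12 - 12\right) - 42\right) 32 = \left(0 - 42\right) 32 = \left(-42\right) 32 = -1344$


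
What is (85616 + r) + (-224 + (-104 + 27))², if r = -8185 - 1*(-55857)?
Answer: 223889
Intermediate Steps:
r = 47672 (r = -8185 + 55857 = 47672)
(85616 + r) + (-224 + (-104 + 27))² = (85616 + 47672) + (-224 + (-104 + 27))² = 133288 + (-224 - 77)² = 133288 + (-301)² = 133288 + 90601 = 223889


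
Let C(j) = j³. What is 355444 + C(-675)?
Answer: -307191431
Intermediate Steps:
355444 + C(-675) = 355444 + (-675)³ = 355444 - 307546875 = -307191431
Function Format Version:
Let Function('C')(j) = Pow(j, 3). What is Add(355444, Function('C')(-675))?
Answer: -307191431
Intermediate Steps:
Add(355444, Function('C')(-675)) = Add(355444, Pow(-675, 3)) = Add(355444, -307546875) = -307191431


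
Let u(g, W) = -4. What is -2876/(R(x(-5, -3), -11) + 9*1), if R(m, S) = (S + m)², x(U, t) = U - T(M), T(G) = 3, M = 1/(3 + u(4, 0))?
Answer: -1438/185 ≈ -7.7730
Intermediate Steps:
M = -1 (M = 1/(3 - 4) = 1/(-1) = -1)
x(U, t) = -3 + U (x(U, t) = U - 1*3 = U - 3 = -3 + U)
-2876/(R(x(-5, -3), -11) + 9*1) = -2876/((-11 + (-3 - 5))² + 9*1) = -2876/((-11 - 8)² + 9) = -2876/((-19)² + 9) = -2876/(361 + 9) = -2876/370 = (1/370)*(-2876) = -1438/185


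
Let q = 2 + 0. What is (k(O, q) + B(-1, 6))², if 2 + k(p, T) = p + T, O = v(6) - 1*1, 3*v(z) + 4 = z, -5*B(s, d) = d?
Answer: 529/225 ≈ 2.3511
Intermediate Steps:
B(s, d) = -d/5
v(z) = -4/3 + z/3
q = 2
O = -⅓ (O = (-4/3 + (⅓)*6) - 1*1 = (-4/3 + 2) - 1 = ⅔ - 1 = -⅓ ≈ -0.33333)
k(p, T) = -2 + T + p (k(p, T) = -2 + (p + T) = -2 + (T + p) = -2 + T + p)
(k(O, q) + B(-1, 6))² = ((-2 + 2 - ⅓) - ⅕*6)² = (-⅓ - 6/5)² = (-23/15)² = 529/225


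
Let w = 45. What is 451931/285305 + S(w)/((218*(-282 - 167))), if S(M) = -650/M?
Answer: 199080140464/125668008045 ≈ 1.5842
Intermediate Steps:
451931/285305 + S(w)/((218*(-282 - 167))) = 451931/285305 + (-650/45)/((218*(-282 - 167))) = 451931*(1/285305) + (-650*1/45)/((218*(-449))) = 451931/285305 - 130/9/(-97882) = 451931/285305 - 130/9*(-1/97882) = 451931/285305 + 65/440469 = 199080140464/125668008045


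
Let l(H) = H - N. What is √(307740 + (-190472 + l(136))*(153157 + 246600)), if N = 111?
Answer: I*√76132213639 ≈ 2.7592e+5*I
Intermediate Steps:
l(H) = -111 + H (l(H) = H - 1*111 = H - 111 = -111 + H)
√(307740 + (-190472 + l(136))*(153157 + 246600)) = √(307740 + (-190472 + (-111 + 136))*(153157 + 246600)) = √(307740 + (-190472 + 25)*399757) = √(307740 - 190447*399757) = √(307740 - 76132521379) = √(-76132213639) = I*√76132213639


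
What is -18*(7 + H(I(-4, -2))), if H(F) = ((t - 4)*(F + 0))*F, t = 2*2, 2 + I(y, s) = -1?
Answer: -126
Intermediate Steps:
I(y, s) = -3 (I(y, s) = -2 - 1 = -3)
t = 4
H(F) = 0 (H(F) = ((4 - 4)*(F + 0))*F = (0*F)*F = 0*F = 0)
-18*(7 + H(I(-4, -2))) = -18*(7 + 0) = -18*7 = -126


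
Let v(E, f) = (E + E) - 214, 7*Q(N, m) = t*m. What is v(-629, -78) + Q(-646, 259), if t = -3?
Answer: -1583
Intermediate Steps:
Q(N, m) = -3*m/7 (Q(N, m) = (-3*m)/7 = -3*m/7)
v(E, f) = -214 + 2*E (v(E, f) = 2*E - 214 = -214 + 2*E)
v(-629, -78) + Q(-646, 259) = (-214 + 2*(-629)) - 3/7*259 = (-214 - 1258) - 111 = -1472 - 111 = -1583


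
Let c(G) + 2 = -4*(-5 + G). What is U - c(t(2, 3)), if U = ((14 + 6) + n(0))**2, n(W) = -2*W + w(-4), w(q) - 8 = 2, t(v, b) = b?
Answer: 894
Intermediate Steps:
w(q) = 10 (w(q) = 8 + 2 = 10)
c(G) = 18 - 4*G (c(G) = -2 - 4*(-5 + G) = -2 + (20 - 4*G) = 18 - 4*G)
n(W) = 10 - 2*W (n(W) = -2*W + 10 = 10 - 2*W)
U = 900 (U = ((14 + 6) + (10 - 2*0))**2 = (20 + (10 + 0))**2 = (20 + 10)**2 = 30**2 = 900)
U - c(t(2, 3)) = 900 - (18 - 4*3) = 900 - (18 - 12) = 900 - 1*6 = 900 - 6 = 894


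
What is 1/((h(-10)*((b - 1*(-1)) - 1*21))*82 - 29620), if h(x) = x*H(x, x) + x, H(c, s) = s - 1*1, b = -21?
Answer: -1/365820 ≈ -2.7336e-6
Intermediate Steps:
H(c, s) = -1 + s (H(c, s) = s - 1 = -1 + s)
h(x) = x + x*(-1 + x) (h(x) = x*(-1 + x) + x = x + x*(-1 + x))
1/((h(-10)*((b - 1*(-1)) - 1*21))*82 - 29620) = 1/(((-10)²*((-21 - 1*(-1)) - 1*21))*82 - 29620) = 1/((100*((-21 + 1) - 21))*82 - 29620) = 1/((100*(-20 - 21))*82 - 29620) = 1/((100*(-41))*82 - 29620) = 1/(-4100*82 - 29620) = 1/(-336200 - 29620) = 1/(-365820) = -1/365820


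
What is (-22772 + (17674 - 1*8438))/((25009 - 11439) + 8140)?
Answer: -6768/10855 ≈ -0.62349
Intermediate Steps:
(-22772 + (17674 - 1*8438))/((25009 - 11439) + 8140) = (-22772 + (17674 - 8438))/(13570 + 8140) = (-22772 + 9236)/21710 = -13536*1/21710 = -6768/10855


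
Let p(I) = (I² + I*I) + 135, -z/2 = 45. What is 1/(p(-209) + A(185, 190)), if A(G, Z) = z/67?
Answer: 67/5862209 ≈ 1.1429e-5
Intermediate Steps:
z = -90 (z = -2*45 = -90)
A(G, Z) = -90/67
p(I) = 135 + 2*I² (p(I) = (I² + I²) + 135 = 2*I² + 135 = 135 + 2*I²)
1/(p(-209) + A(185, 190)) = 1/((135 + 2*(-209)²) - 90/67) = 1/((135 + 2*43681) - 90/67) = 1/((135 + 87362) - 90/67) = 1/(87497 - 90/67) = 1/(5862209/67) = 67/5862209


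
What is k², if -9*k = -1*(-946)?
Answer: 894916/81 ≈ 11048.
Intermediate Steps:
k = -946/9 (k = -(-1)*(-946)/9 = -⅑*946 = -946/9 ≈ -105.11)
k² = (-946/9)² = 894916/81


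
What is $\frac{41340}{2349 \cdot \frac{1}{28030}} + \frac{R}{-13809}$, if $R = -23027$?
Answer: $\frac{1777930410247}{3604149} \approx 4.933 \cdot 10^{5}$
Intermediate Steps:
$\frac{41340}{2349 \cdot \frac{1}{28030}} + \frac{R}{-13809} = \frac{41340}{2349 \cdot \frac{1}{28030}} - \frac{23027}{-13809} = \frac{41340}{2349 \cdot \frac{1}{28030}} - - \frac{23027}{13809} = \frac{41340}{\frac{2349}{28030}} + \frac{23027}{13809} = 41340 \cdot \frac{28030}{2349} + \frac{23027}{13809} = \frac{386253400}{783} + \frac{23027}{13809} = \frac{1777930410247}{3604149}$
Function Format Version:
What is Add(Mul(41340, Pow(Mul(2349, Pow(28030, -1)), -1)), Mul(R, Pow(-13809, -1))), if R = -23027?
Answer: Rational(1777930410247, 3604149) ≈ 4.9330e+5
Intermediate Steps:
Add(Mul(41340, Pow(Mul(2349, Pow(28030, -1)), -1)), Mul(R, Pow(-13809, -1))) = Add(Mul(41340, Pow(Mul(2349, Pow(28030, -1)), -1)), Mul(-23027, Pow(-13809, -1))) = Add(Mul(41340, Pow(Mul(2349, Rational(1, 28030)), -1)), Mul(-23027, Rational(-1, 13809))) = Add(Mul(41340, Pow(Rational(2349, 28030), -1)), Rational(23027, 13809)) = Add(Mul(41340, Rational(28030, 2349)), Rational(23027, 13809)) = Add(Rational(386253400, 783), Rational(23027, 13809)) = Rational(1777930410247, 3604149)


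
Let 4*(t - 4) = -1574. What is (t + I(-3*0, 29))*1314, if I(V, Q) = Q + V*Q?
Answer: -473697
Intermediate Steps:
I(V, Q) = Q + Q*V
t = -779/2 (t = 4 + (¼)*(-1574) = 4 - 787/2 = -779/2 ≈ -389.50)
(t + I(-3*0, 29))*1314 = (-779/2 + 29*(1 - 3*0))*1314 = (-779/2 + 29*(1 + 0))*1314 = (-779/2 + 29*1)*1314 = (-779/2 + 29)*1314 = -721/2*1314 = -473697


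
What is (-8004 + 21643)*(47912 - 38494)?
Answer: 128452102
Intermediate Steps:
(-8004 + 21643)*(47912 - 38494) = 13639*9418 = 128452102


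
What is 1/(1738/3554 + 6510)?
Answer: 1777/11569139 ≈ 0.00015360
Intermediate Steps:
1/(1738/3554 + 6510) = 1/(1738*(1/3554) + 6510) = 1/(869/1777 + 6510) = 1/(11569139/1777) = 1777/11569139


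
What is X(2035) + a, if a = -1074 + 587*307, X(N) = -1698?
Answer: 177437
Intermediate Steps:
a = 179135 (a = -1074 + 180209 = 179135)
X(2035) + a = -1698 + 179135 = 177437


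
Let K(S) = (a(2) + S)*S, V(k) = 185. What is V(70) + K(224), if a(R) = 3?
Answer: 51033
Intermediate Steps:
K(S) = S*(3 + S) (K(S) = (3 + S)*S = S*(3 + S))
V(70) + K(224) = 185 + 224*(3 + 224) = 185 + 224*227 = 185 + 50848 = 51033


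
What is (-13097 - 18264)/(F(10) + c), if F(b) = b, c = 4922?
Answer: -31361/4932 ≈ -6.3587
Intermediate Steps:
(-13097 - 18264)/(F(10) + c) = (-13097 - 18264)/(10 + 4922) = -31361/4932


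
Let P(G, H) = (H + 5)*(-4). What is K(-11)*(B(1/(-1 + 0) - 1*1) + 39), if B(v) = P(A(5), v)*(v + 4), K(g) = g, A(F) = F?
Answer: -165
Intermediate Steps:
P(G, H) = -20 - 4*H (P(G, H) = (5 + H)*(-4) = -20 - 4*H)
B(v) = (-20 - 4*v)*(4 + v) (B(v) = (-20 - 4*v)*(v + 4) = (-20 - 4*v)*(4 + v))
K(-11)*(B(1/(-1 + 0) - 1*1) + 39) = -11*(-4*(4 + (1/(-1 + 0) - 1*1))*(5 + (1/(-1 + 0) - 1*1)) + 39) = -11*(-4*(4 + (1/(-1) - 1))*(5 + (1/(-1) - 1)) + 39) = -11*(-4*(4 + (-1 - 1))*(5 + (-1 - 1)) + 39) = -11*(-4*(4 - 2)*(5 - 2) + 39) = -11*(-4*2*3 + 39) = -11*(-24 + 39) = -11*15 = -165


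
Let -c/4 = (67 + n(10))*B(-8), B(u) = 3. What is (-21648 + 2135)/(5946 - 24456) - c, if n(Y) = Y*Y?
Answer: 37113553/18510 ≈ 2005.1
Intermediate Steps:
n(Y) = Y²
c = -2004 (c = -4*(67 + 10²)*3 = -4*(67 + 100)*3 = -668*3 = -4*501 = -2004)
(-21648 + 2135)/(5946 - 24456) - c = (-21648 + 2135)/(5946 - 24456) - 1*(-2004) = -19513/(-18510) + 2004 = -19513*(-1/18510) + 2004 = 19513/18510 + 2004 = 37113553/18510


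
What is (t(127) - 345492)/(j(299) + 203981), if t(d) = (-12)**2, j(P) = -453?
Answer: -86337/50882 ≈ -1.6968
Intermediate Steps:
t(d) = 144
(t(127) - 345492)/(j(299) + 203981) = (144 - 345492)/(-453 + 203981) = -345348/203528 = -345348*1/203528 = -86337/50882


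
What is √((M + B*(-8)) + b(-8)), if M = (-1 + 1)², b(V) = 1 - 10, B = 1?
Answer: I*√17 ≈ 4.1231*I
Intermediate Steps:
b(V) = -9
M = 0 (M = 0² = 0)
√((M + B*(-8)) + b(-8)) = √((0 + 1*(-8)) - 9) = √((0 - 8) - 9) = √(-8 - 9) = √(-17) = I*√17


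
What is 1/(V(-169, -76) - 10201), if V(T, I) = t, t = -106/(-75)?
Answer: -75/764969 ≈ -9.8043e-5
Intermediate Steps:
t = 106/75 (t = -106*(-1/75) = 106/75 ≈ 1.4133)
V(T, I) = 106/75
1/(V(-169, -76) - 10201) = 1/(106/75 - 10201) = 1/(-764969/75) = -75/764969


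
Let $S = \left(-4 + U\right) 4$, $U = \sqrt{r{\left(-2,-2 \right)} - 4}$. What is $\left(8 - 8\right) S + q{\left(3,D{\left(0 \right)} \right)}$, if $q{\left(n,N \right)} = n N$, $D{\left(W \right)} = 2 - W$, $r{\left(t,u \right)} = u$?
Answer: $6$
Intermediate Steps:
$U = i \sqrt{6}$ ($U = \sqrt{-2 - 4} = \sqrt{-6} = i \sqrt{6} \approx 2.4495 i$)
$q{\left(n,N \right)} = N n$
$S = -16 + 4 i \sqrt{6}$ ($S = \left(-4 + i \sqrt{6}\right) 4 = -16 + 4 i \sqrt{6} \approx -16.0 + 9.798 i$)
$\left(8 - 8\right) S + q{\left(3,D{\left(0 \right)} \right)} = \left(8 - 8\right) \left(-16 + 4 i \sqrt{6}\right) + \left(2 - 0\right) 3 = \left(8 - 8\right) \left(-16 + 4 i \sqrt{6}\right) + \left(2 + 0\right) 3 = 0 \left(-16 + 4 i \sqrt{6}\right) + 2 \cdot 3 = 0 + 6 = 6$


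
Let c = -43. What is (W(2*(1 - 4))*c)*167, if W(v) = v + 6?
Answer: 0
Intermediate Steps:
W(v) = 6 + v
(W(2*(1 - 4))*c)*167 = ((6 + 2*(1 - 4))*(-43))*167 = ((6 + 2*(-3))*(-43))*167 = ((6 - 6)*(-43))*167 = (0*(-43))*167 = 0*167 = 0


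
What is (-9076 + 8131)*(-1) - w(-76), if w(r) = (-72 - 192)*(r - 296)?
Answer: -97263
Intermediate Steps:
w(r) = 78144 - 264*r (w(r) = -264*(-296 + r) = 78144 - 264*r)
(-9076 + 8131)*(-1) - w(-76) = (-9076 + 8131)*(-1) - (78144 - 264*(-76)) = -945*(-1) - (78144 + 20064) = 945 - 1*98208 = 945 - 98208 = -97263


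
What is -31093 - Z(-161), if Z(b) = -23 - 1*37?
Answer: -31033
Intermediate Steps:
Z(b) = -60 (Z(b) = -23 - 37 = -60)
-31093 - Z(-161) = -31093 - 1*(-60) = -31093 + 60 = -31033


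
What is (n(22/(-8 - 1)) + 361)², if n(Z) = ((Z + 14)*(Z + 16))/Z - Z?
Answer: 10843849/121 ≈ 89619.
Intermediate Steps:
n(Z) = -Z + (14 + Z)*(16 + Z)/Z (n(Z) = ((14 + Z)*(16 + Z))/Z - Z = (14 + Z)*(16 + Z)/Z - Z = -Z + (14 + Z)*(16 + Z)/Z)
(n(22/(-8 - 1)) + 361)² = ((30 + 224/((22/(-8 - 1)))) + 361)² = ((30 + 224/((22/(-9)))) + 361)² = ((30 + 224/((22*(-⅑)))) + 361)² = ((30 + 224/(-22/9)) + 361)² = ((30 + 224*(-9/22)) + 361)² = ((30 - 1008/11) + 361)² = (-678/11 + 361)² = (3293/11)² = 10843849/121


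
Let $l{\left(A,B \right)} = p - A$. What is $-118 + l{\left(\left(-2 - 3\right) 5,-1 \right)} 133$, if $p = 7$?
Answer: $4138$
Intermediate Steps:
$l{\left(A,B \right)} = 7 - A$
$-118 + l{\left(\left(-2 - 3\right) 5,-1 \right)} 133 = -118 + \left(7 - \left(-2 - 3\right) 5\right) 133 = -118 + \left(7 - \left(-5\right) 5\right) 133 = -118 + \left(7 - -25\right) 133 = -118 + \left(7 + 25\right) 133 = -118 + 32 \cdot 133 = -118 + 4256 = 4138$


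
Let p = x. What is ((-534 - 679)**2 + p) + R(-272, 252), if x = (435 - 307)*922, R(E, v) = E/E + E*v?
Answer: 1520842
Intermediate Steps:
R(E, v) = 1 + E*v
x = 118016 (x = 128*922 = 118016)
p = 118016
((-534 - 679)**2 + p) + R(-272, 252) = ((-534 - 679)**2 + 118016) + (1 - 272*252) = ((-1213)**2 + 118016) + (1 - 68544) = (1471369 + 118016) - 68543 = 1589385 - 68543 = 1520842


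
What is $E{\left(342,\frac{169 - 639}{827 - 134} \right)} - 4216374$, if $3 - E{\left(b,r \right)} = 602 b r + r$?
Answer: $- \frac{2825179153}{693} \approx -4.0767 \cdot 10^{6}$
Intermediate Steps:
$E{\left(b,r \right)} = 3 - r - 602 b r$ ($E{\left(b,r \right)} = 3 - \left(602 b r + r\right) = 3 - \left(r + 602 b r\right) = 3 - r - 602 b r$)
$E{\left(342,\frac{169 - 639}{827 - 134} \right)} - 4216374 = \left(3 - \frac{169 - 639}{827 - 134} - 205884 \frac{169 - 639}{827 - 134}\right) - 4216374 = \left(3 - - \frac{470}{693} - 205884 \left(- \frac{470}{693}\right)\right) - 4216374 = \left(3 + \frac{470}{693} + \frac{1535960}{11}\right) - 4216374 = \frac{96768029}{693} - 4216374 = - \frac{2825179153}{693}$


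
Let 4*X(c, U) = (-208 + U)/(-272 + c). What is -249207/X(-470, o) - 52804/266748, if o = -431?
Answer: -1826844678213/1578259 ≈ -1.1575e+6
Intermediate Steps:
X(c, U) = (-208 + U)/(4*(-272 + c)) (X(c, U) = ((-208 + U)/(-272 + c))/4 = (-208 + U)/(4*(-272 + c)))
-249207/X(-470, o) - 52804/266748 = -249207*4*(-272 - 470)/(-208 - 431) - 52804/266748 = -249207/((1/4)*(-639)/(-742)) - 52804*1/266748 = -249207/((1/4)*(-1/742)*(-639)) - 13201/66687 = -249207/639/2968 - 13201/66687 = -249207*2968/639 - 13201/66687 = -246548792/213 - 13201/66687 = -1826844678213/1578259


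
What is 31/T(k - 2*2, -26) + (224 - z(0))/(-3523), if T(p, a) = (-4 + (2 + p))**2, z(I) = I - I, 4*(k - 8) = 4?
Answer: 107197/31707 ≈ 3.3809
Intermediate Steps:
k = 9 (k = 8 + (1/4)*4 = 8 + 1 = 9)
z(I) = 0
T(p, a) = (-2 + p)**2
31/T(k - 2*2, -26) + (224 - z(0))/(-3523) = 31/((-2 + (9 - 2*2))**2) + (224 - 1*0)/(-3523) = 31/((-2 + (9 - 4))**2) + (224 + 0)*(-1/3523) = 31/((-2 + 5)**2) + 224*(-1/3523) = 31/(3**2) - 224/3523 = 31/9 - 224/3523 = 107197/31707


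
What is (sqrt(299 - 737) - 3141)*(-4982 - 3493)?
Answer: 26619975 - 8475*I*sqrt(438) ≈ 2.662e+7 - 1.7737e+5*I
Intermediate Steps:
(sqrt(299 - 737) - 3141)*(-4982 - 3493) = (sqrt(-438) - 3141)*(-8475) = (I*sqrt(438) - 3141)*(-8475) = (-3141 + I*sqrt(438))*(-8475) = 26619975 - 8475*I*sqrt(438)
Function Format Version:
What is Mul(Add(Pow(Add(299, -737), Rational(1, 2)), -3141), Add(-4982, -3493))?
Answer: Add(26619975, Mul(-8475, I, Pow(438, Rational(1, 2)))) ≈ Add(2.6620e+7, Mul(-1.7737e+5, I))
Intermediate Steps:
Mul(Add(Pow(Add(299, -737), Rational(1, 2)), -3141), Add(-4982, -3493)) = Mul(Add(Pow(-438, Rational(1, 2)), -3141), -8475) = Mul(Add(Mul(I, Pow(438, Rational(1, 2))), -3141), -8475) = Mul(Add(-3141, Mul(I, Pow(438, Rational(1, 2)))), -8475) = Add(26619975, Mul(-8475, I, Pow(438, Rational(1, 2))))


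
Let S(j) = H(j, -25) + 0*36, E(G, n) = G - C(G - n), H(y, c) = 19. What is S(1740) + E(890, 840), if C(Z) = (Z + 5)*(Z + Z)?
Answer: -4591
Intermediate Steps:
C(Z) = 2*Z*(5 + Z) (C(Z) = (5 + Z)*(2*Z) = 2*Z*(5 + Z))
E(G, n) = G - 2*(G - n)*(5 + G - n) (E(G, n) = G - 2*(G - n)*(5 + (G - n)) = G - 2*(G - n)*(5 + G - n))
S(j) = 19 (S(j) = 19 + 0*36 = 19 + 0 = 19)
S(1740) + E(890, 840) = 19 + (890 - 2*(890 - 1*840)*(5 + 890 - 1*840)) = 19 + (890 - 2*(890 - 840)*(5 + 890 - 840)) = 19 + (890 - 2*50*55) = 19 + (890 - 5500) = 19 - 4610 = -4591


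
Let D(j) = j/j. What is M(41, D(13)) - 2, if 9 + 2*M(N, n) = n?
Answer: -6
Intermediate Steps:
D(j) = 1
M(N, n) = -9/2 + n/2
M(41, D(13)) - 2 = (-9/2 + (½)*1) - 2 = (-9/2 + ½) - 2 = -4 - 2 = -6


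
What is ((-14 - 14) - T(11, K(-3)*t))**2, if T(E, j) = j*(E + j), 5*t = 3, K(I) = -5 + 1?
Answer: 33856/625 ≈ 54.170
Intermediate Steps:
K(I) = -4
t = 3/5 (t = (1/5)*3 = 3/5 ≈ 0.60000)
((-14 - 14) - T(11, K(-3)*t))**2 = ((-14 - 14) - (-4*3/5)*(11 - 4*3/5))**2 = (-28 - (-12)*(11 - 12/5)/5)**2 = (-28 - (-12)*43/(5*5))**2 = (-28 - 1*(-516/25))**2 = (-28 + 516/25)**2 = (-184/25)**2 = 33856/625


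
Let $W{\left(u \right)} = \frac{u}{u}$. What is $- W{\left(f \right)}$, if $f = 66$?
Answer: $-1$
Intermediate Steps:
$W{\left(u \right)} = 1$
$- W{\left(f \right)} = \left(-1\right) 1 = -1$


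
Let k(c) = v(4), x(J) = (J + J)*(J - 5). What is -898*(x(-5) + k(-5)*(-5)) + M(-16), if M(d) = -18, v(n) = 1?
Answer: -85328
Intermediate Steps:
x(J) = 2*J*(-5 + J) (x(J) = (2*J)*(-5 + J) = 2*J*(-5 + J))
k(c) = 1
-898*(x(-5) + k(-5)*(-5)) + M(-16) = -898*(2*(-5)*(-5 - 5) + 1*(-5)) - 18 = -898*(2*(-5)*(-10) - 5) - 18 = -898*(100 - 5) - 18 = -898*95 - 18 = -85310 - 18 = -85328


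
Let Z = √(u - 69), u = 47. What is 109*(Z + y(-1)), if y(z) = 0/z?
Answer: 109*I*√22 ≈ 511.26*I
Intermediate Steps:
Z = I*√22 (Z = √(47 - 69) = √(-22) = I*√22 ≈ 4.6904*I)
y(z) = 0
109*(Z + y(-1)) = 109*(I*√22 + 0) = 109*(I*√22) = 109*I*√22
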